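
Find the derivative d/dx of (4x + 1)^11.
Chain rule: 11(4x+1)^{10} × 4 = 44(4x+1)^{10}.

Answer: 44(4x + 1)^10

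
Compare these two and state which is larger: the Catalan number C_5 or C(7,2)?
C_5

Working:
C_5 = C(10,5)/(5+1) = 252/6 = 42; C(7,2) = 21.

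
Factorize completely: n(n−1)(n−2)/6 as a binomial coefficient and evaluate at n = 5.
C(n,3); C(5,3) = 10

Solution: n(n−1)(n−2)/6 = n!/(3!(n−3)!) = C(n,3). At n = 5: C(5,3) = 10.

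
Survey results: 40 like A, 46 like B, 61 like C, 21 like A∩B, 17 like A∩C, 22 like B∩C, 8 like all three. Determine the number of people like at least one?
95

Explanation: |A∪B∪C| = 40+46+61-21-17-22+8 = 95.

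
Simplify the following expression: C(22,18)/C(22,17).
5/18

Working:
C(n,k+1)/C(n,k) = (n−k)/(k+1). Here (22−17)/(17+1) = 5/18 = 5/18.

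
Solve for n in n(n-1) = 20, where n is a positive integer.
n² − n − 20 = 0, so n = (1 ± √(1 + 4·20))/2 = (1 ± √81)/2 = (1 ± 9)/2, i.e. n = 5 or n = -4. Taking the positive root, n = 5 (check: 5×4 = 20).
Final answer: 5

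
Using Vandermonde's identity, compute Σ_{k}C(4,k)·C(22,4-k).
14,950

Reasoning: = C(4+22,4) = C(26,4) = 14,950.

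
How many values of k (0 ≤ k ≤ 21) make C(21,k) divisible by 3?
16
Checking C(21,k) mod 3 for k = 0..21: divisible at k = 1, 2, 4, 5, 6, 7, 8, 10, 11, 13, 14, 15, 16, 17, 19, 20. That's 16 values.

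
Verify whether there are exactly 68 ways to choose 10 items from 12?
C(12,10) = 66 ≠ 68.
Final answer: False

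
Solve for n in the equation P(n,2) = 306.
18

Working:
P(n,2) = n(n−1) is increasing in n; n(n−1) ≈ (n−0.5)^2 = 306 gives n ≈ 18.0. Check: P(16,2) = 240, P(17,2) = 272, P(18,2) = 306 ✓. So n = 18.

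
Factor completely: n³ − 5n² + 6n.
n³ − 5n² + 6n = n(n² − 5n + 6) = n(n − 2)(n − 3).

Answer: n(n − 2)(n − 3)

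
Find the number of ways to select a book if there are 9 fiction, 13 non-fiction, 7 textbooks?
By the addition principle: 9 + 13 + 7 = 29.
Final answer: 29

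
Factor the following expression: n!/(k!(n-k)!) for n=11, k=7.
This is the binomial coefficient C(11,7) = 330.
Final answer: C(11,7) = 330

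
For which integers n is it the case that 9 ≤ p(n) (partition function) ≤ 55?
6, 7, 8, 9, 10

Tabulating p(n) via p(n) = p(n−1) + p(n−2) − p(n−5) − p(n−7) + …: p(5)=7; p(6)=11; p(7)=15; p(8)=22; p(9)=30; p(10)=42; p(11)=56. So valid n = 6, 7, 8, 9, 10.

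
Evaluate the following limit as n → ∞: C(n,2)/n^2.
C(n,2) ≈ n^2/2! for large n. Limit = 1/2! = 1/2.
Final answer: 1/2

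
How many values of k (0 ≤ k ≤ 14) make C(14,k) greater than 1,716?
5

Explanation: Row 14 is unimodal and symmetric about k=14/2. C(14,4)=1,001 ≤ 1,716; C(14,5)=2,002 > 1,716; by symmetry C(14,k) > 1,716 for k = 5..9. That's 9 - 5 + 1 = 5 values.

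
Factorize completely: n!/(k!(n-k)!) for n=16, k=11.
C(16,11) = 4,368

This is the binomial coefficient C(16,11) = 4,368.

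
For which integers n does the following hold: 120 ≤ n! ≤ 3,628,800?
5, 6, 7, 8, 9, 10
n! is strictly increasing; 5! = 120 and 10! = 3,628,800, so valid n = 5, 6, 7, 8, 9, 10.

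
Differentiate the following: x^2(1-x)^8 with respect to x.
2x^1(1-x)^8 - 8x^2(1-x)^7

Explanation: Product rule: 2x^{1}(1-x)^{8} + x^2·(-8)(1-x)^{7}.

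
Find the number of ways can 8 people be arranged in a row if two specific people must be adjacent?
10,080
Treat pair as unit: (8-1)! arrangements × 2 internal orders = 10,080.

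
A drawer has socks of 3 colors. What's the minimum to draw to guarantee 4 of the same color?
10

Working:
Worst case: 3 of each = 9. One more: 10.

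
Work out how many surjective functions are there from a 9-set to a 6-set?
1,905,120

Working:
Onto functions = 6! × S(9,6)
First compute S(9,6) via recurrence:
Using the Stirling recurrence: S(n,k) = k·S(n-1,k) + S(n-1,k-1)
S(9,6) = 6·S(8,6) + S(8,5)
         = 6·266 + 1050
         = 1596 + 1050
         = 2,646
Then: 720 × 2646 = 1,905,120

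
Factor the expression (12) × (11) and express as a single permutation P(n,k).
P(12,2) = 12!/(10)!

Reasoning: Product of 2 consecutive descending integers starting at 12: P(12,2) = 12!/10! = 132.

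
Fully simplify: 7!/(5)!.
42

Explanation: This equals 7×6 = 42.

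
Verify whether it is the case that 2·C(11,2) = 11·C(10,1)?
True

Working:
Absorption identity k·C(n,k) = n·C(n-1,k-1). LHS = 2·55 = 110; RHS = 11·10 = 110.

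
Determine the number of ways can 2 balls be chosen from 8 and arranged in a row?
P(8,2) = 8!/(8-2)! = 56.
Final answer: 56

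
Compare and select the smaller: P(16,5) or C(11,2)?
C(11,2)

Reasoning: P(16,5)=524,160, C(11,2)=55.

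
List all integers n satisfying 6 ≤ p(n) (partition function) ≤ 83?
Tabulating p(n) via p(n) = p(n−1) + p(n−2) − p(n−5) − p(n−7) + …: p(4)=5; p(5)=7; p(6)=11; p(7)=15; p(8)=22; p(9)=30; p(10)=42; p(11)=56; p(12)=77; p(13)=101. So valid n = 5, 6, 7, 8, 9, 10, 11, 12.

Answer: 5, 6, 7, 8, 9, 10, 11, 12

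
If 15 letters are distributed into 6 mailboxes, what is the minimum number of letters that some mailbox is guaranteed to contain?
3

Solution: Pigeonhole: ⌈15/6⌉ = 3.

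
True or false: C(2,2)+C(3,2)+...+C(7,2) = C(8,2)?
False

Working:
Hockey stick identity gives Σ = C(8,3) = 56; RHS C(8,2) = 28.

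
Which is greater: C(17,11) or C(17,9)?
C(17,9)

Solution: C(17,11)=12,376, C(17,9)=24,310.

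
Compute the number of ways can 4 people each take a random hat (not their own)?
9

Using D(n) = (n-1)[D(n-1) + D(n-2)]:
D(4) = (4-1) × [D(3) + D(2)]
      = 3 × [2 + 1]
      = 3 × 3
      = 9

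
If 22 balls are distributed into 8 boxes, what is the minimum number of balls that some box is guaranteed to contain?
Pigeonhole: ⌈22/8⌉ = 3.
Final answer: 3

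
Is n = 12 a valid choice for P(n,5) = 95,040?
P(12,5) = 12·11·10·9·8 = 95,040, which equals 95,040.
Final answer: Yes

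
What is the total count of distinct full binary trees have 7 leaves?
132

Reasoning: Using the Catalan number formula: C_n = C(2n, n) / (n+1)
C_6 = C(12, 6) / (6+1)
     = 924 / 7
     = 132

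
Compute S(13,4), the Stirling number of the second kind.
2,532,530

Explanation: Using the Stirling recurrence: S(n,k) = k·S(n-1,k) + S(n-1,k-1)
S(13,4) = 4·S(12,4) + S(12,3)
         = 4·611501 + 86526
         = 2446004 + 86526
         = 2,532,530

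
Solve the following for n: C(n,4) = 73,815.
38

Explanation: C(n,4) = n(n−1)(n−2)(n−3)/4! is increasing in n, and n(n−1)(n−2)(n−3) = 4!·73,815 = 1,771,560 ≈ (n−1.5)^4 gives n ≈ 38.0. Check: C(36,4) = 58,905, C(37,4) = 66,045, C(38,4) = 73,815 ✓. So n = 38.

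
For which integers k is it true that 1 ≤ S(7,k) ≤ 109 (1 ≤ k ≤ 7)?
1, 2, 6, 7

Working:
S(7,1)=1; S(7,2)=63; S(7,3)=301; S(7,4)=350; S(7,5)=140; S(7,6)=21; S(7,7)=1. So valid k = 1, 2, 6, 7.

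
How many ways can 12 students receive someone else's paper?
Using D(n) = (n-1)[D(n-1) + D(n-2)]:
D(12) = (12-1) × [D(11) + D(10)]
      = 11 × [14684570 + 1334961]
      = 11 × 16019531
      = 176,214,841
Final answer: 176,214,841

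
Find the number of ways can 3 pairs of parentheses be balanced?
Using the Catalan number formula: C_n = C(2n, n) / (n+1)
C_3 = C(6, 3) / (3+1)
     = 20 / 4
     = 5
Final answer: 5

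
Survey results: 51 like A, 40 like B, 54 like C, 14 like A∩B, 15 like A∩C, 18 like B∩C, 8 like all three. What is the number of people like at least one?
106

|A∪B∪C| = 51+40+54-14-15-18+8 = 106.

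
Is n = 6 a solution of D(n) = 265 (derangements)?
Yes

Reasoning: D(6) = (6-1)·[D(5) + D(4)] = 5·[44 + 9] = 265, which equals 265.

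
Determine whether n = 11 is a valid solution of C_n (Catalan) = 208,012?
C_11 = C(22,11)/(11+1) = 705,432/12 = 58,786, which does not equal 208,012.

Answer: No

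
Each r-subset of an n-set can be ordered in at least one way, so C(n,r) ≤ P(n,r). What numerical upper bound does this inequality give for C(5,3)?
P(5,3) = 5·4·3 = 60, so C(5,3) ≤ 60. (The bound is loose by a factor of 3! = 6: C(5,3) = 60/6 = 10.)
Final answer: 60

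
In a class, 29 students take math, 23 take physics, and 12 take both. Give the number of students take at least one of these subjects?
40

|A∪B| = |A|+|B|-|A∩B| = 29+23-12 = 40.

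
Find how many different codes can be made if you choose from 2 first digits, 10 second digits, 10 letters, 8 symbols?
By the multiplication principle: 2 × 10 × 10 × 8 = 1,600.

Answer: 1,600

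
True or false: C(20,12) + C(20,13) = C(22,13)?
False
Pascal's identity gives C(21,13) = 203,490, whereas C(22,13) = 497,420.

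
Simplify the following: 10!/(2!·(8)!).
This is C(10,2) = 45.

Answer: 45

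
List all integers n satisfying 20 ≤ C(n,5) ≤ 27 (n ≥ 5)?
7
C(6,5)=6; C(7,5)=21; C(8,5)=56. So valid n = 7.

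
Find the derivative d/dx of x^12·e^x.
(12x^11 + x^12)e^x

Reasoning: Product rule: d/dx[x^12]·e^x + x^12·d/dx[e^x] = 12x^{11}e^x + x^12e^x.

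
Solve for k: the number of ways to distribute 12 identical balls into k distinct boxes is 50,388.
8
Stars and bars: the count is C(12+k−1, k−1), increasing in k. k=6: C(17,5) = 6,188, k=7: C(18,6) = 18,564, k=8: C(19,7) = 50,388 ✓. So k = 8.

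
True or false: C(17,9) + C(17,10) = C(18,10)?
True

Reasoning: Pascal's identity C(n,k) + C(n,k+1) = C(n+1,k+1): 24,310 + 19,448 = 43,758 = C(18,10).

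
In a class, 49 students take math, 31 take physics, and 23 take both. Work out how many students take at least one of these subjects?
57

Solution: |A∪B| = |A|+|B|-|A∩B| = 49+31-23 = 57.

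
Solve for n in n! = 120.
5

Working:
n! is strictly increasing. 3! = 6, 4! = 24, 5! = 120 ✓. So n = 5.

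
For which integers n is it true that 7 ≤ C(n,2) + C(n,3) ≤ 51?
4, 5, 6

Reasoning: C(3,2)+C(3,3)=4; C(4,2)+C(4,3)=10; C(5,2)+C(5,3)=20; C(6,2)+C(6,3)=35; C(7,2)+C(7,3)=56. So valid n = 4, 5, 6.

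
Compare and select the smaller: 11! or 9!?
9!

11!=39,916,800, 9!=362,880. 11! > 9!.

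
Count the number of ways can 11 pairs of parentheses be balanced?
58,786
Using the Catalan number formula: C_n = C(2n, n) / (n+1)
C_11 = C(22, 11) / (11+1)
     = 705432 / 12
     = 58,786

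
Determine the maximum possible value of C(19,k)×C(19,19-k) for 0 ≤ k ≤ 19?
8,533,694,884

Reasoning: C(19,k)·C(19,19-k) = C(19,k)², maximised at the centre k = 9: C(19,9)² = 8,533,694,884.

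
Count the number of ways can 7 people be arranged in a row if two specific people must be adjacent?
Treat pair as unit: (7-1)! arrangements × 2 internal orders = 1,440.
Final answer: 1,440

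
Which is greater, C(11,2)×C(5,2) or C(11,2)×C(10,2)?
C(11,2)×C(5,2)=550, C(11,2)×C(10,2)=2,475.

Answer: C(11,2)×C(10,2)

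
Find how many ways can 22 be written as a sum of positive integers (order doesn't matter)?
1,002

Explanation: Pentagonal recurrence p(n) = p(n−1) + p(n−2) − p(n−5) − p(n−7) + …: p(22) = p(21) + p(20) − p(17) − p(15) + p(10) + p(7) − p(0) = 792 + 627 − 297 − 176 + 42 + 15 − 1 = 1,002.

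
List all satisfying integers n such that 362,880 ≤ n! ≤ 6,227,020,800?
n! is strictly increasing; 9! = 362,880 and 13! = 6,227,020,800, so valid n = 9, 10, 11, 12, 13.

Answer: 9, 10, 11, 12, 13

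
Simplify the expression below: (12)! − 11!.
439,084,800

Explanation: (12)! − 11! = (12)·11! − 11! = (12−1)·11! = 11·11! = 439,084,800.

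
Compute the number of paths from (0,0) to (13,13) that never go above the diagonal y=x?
742,900
Counted by the Catalan number C_13: C_13 = C(26,13)/(13+1) = 10,400,600/14 = 742,900.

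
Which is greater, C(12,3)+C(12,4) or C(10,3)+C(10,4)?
C(12,3)+C(12,4)

Reasoning: First=715, Second=330.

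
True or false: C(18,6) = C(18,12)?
C(18,6) = C(18,18-6) by the symmetry property; both equal 18,564.

Answer: True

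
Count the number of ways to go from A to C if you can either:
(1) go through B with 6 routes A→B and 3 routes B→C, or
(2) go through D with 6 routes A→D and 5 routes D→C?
48

Route via B: 6×3=18. Route via D: 6×5=30. Total: 48.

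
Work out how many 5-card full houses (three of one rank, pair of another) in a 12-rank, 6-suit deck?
39,600

Solution: Triple rank: 12. Triple suits: C(6,3)=20. Pair rank: 11. Pair suits: C(6,2)=15. Total: 39,600.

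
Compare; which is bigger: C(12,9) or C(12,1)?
C(12,9)

Working:
C(12,9)=220, C(12,1)=12.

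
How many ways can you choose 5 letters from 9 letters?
126

C(9,5) = 9! / (5! × (9-5)!)
         = 9! / (5! × 4!)
         = 126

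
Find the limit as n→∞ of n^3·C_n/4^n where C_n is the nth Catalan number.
∞

Working:
C_n ~ 4^n/(n^(3/2)√π), so n^3·C_n/4^n ~ n^(3 − 3/2)/√π → ∞.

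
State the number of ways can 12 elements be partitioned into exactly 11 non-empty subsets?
66

Solution: This equals S(12,11), the Stirling number of the 2nd kind.
Using the Stirling recurrence: S(n,k) = k·S(n-1,k) + S(n-1,k-1)
S(12,11) = 11·S(11,11) + S(11,10)
         = 11·1 + 55
         = 11 + 55
         = 66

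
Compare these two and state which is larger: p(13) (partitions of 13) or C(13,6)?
C(13,6)

Pentagonal recurrence p(n) = p(n−1) + p(n−2) − p(n−5) − p(n−7) + …: p(13) = p(12) + p(11) − p(8) − p(6) + p(1) = 77 + 56 − 22 − 11 + 1 = 101; C(13,6) = 1,716.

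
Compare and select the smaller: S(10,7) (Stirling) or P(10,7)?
S(10,7) = 7·S(9,7) + S(9,6) = 7·462 + 2,646 = 5,880; P(10,7) = 604,800.

Answer: S(10,7)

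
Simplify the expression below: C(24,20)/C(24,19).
C(n,k+1)/C(n,k) = (n−k)/(k+1). Here (24−19)/(19+1) = 5/20 = 1/4.
Final answer: 1/4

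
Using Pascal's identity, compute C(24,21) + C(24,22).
2,300

C(24,21) + C(24,22) = C(25,22) = 2,300.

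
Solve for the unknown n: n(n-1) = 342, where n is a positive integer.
19

Working:
n² − n − 342 = 0, so n = (1 ± √(1 + 4·342))/2 = (1 ± √1,369)/2 = (1 ± 37)/2, i.e. n = 19 or n = -18. Taking the positive root, n = 19 (check: 19×18 = 342).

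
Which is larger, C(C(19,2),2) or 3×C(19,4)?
C(C(19,2),2)

C(C(19,2),2)=14,535, 3×C(19,4)=11,628.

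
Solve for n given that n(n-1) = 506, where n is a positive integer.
23

Reasoning: n² − n − 506 = 0, so n = (1 ± √(1 + 4·506))/2 = (1 ± √2,025)/2 = (1 ± 45)/2, i.e. n = 23 or n = -22. Taking the positive root, n = 23 (check: 23×22 = 506).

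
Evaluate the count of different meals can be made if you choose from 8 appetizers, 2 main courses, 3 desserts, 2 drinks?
96

Working:
By the multiplication principle: 8 × 2 × 3 × 2 = 96.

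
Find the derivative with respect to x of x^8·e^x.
(8x^7 + x^8)e^x

Solution: Product rule: d/dx[x^8]·e^x + x^8·d/dx[e^x] = 8x^{7}e^x + x^8e^x.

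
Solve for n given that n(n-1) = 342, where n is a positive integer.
n² − n − 342 = 0, so n = (1 ± √(1 + 4·342))/2 = (1 ± √1,369)/2 = (1 ± 37)/2, i.e. n = 19 or n = -18. Taking the positive root, n = 19 (check: 19×18 = 342).

Answer: 19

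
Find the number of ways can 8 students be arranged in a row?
40,320

Arrangements of 8 distinct objects: 8! = 40,320.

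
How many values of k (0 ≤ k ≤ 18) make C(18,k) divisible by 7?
4

Reasoning: Checking C(18,k) mod 7 for k = 0..18: divisible at k = 5, 6, 12, 13. That's 4 values.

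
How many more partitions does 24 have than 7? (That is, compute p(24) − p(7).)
Pentagonal recurrence p(n) = p(n−1) + p(n−2) − p(n−5) − p(n−7) + …: p(24) = p(23) + p(22) − p(19) − p(17) + p(12) + p(9) − p(2) = 1,255 + 1,002 − 490 − 297 + 77 + 30 − 2 = 1,575.
p(7) = p(6) + p(5) − p(2) − p(0) = 11 + 7 − 2 − 1 = 15.
Difference = 1,575 − 15 = 1,560.

Answer: 1,560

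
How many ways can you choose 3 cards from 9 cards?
84

C(9,3) = 9! / (3! × (9-3)!)
         = 9! / (3! × 6!)
         = 84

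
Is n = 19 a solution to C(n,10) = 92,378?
Yes

Working:
C(19,10) = 19·18·17·16·15·14·13·12·11·10/10! = 335,221,286,400/3,628,800 = 92,378, which equals 92,378.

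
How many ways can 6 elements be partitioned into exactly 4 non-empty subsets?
65

Explanation: This equals S(6,4), the Stirling number of the 2nd kind.
Using the Stirling recurrence: S(n,k) = k·S(n-1,k) + S(n-1,k-1)
S(6,4) = 4·S(5,4) + S(5,3)
         = 4·10 + 25
         = 40 + 25
         = 65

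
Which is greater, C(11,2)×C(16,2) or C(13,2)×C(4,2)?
C(11,2)×C(16,2)

Reasoning: C(11,2)×C(16,2)=6,600, C(13,2)×C(4,2)=468.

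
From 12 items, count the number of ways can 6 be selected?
924
C(12,6) = 12! / (6! × (12-6)!)
         = 12! / (6! × 6!)
         = 924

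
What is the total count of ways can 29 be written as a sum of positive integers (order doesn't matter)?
4,565
Pentagonal recurrence p(n) = p(n−1) + p(n−2) − p(n−5) − p(n−7) + …: p(29) = p(28) + p(27) − p(24) − p(22) + p(17) + p(14) − p(7) − p(3) = 3,718 + 3,010 − 1,575 − 1,002 + 297 + 135 − 15 − 3 = 4,565.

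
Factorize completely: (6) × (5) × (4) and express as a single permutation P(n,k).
P(6,3) = 6!/(3)!

Product of 3 consecutive descending integers starting at 6: P(6,3) = 6!/3! = 120.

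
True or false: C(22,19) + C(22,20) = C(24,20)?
Pascal's identity gives C(23,20) = 1,771, whereas C(24,20) = 10,626.

Answer: False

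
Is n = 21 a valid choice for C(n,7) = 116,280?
Yes

Explanation: C(21,7) = 21·20·19·18·17·16·15/7! = 586,051,200/5,040 = 116,280, which equals 116,280.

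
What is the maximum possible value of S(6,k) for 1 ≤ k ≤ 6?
90
Row S(6,k) for k = 1..6 (via S(n,k) = k·S(n−1,k) + S(n−1,k−1)): 1, 31, 90, 65, 15, 1. The row is unimodal; maximum at k = 3: 90.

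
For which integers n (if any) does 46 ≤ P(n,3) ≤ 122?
P(4,3)=24; P(5,3)=60; P(6,3)=120; P(7,3)=210. So valid n = 5, 6.
Final answer: 5, 6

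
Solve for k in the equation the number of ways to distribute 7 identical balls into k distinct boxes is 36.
3

Stars and bars: the count is C(7+k−1, k−1), increasing in k. k=2: C(8,1) = 8, k=3: C(9,2) = 36 ✓. So k = 3.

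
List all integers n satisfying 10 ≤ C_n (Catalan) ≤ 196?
4, 5, 6

Explanation: C_3=5; C_4=14; C_5=42; C_6=132; C_7=429. So valid n = 4, 5, 6.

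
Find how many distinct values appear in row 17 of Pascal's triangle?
9

Row 17 has entries C(17,0)..C(17,17); by symmetry C(17,k)=C(17,17-k), giving 9 distinct values.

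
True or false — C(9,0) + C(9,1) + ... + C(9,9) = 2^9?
True
Binomial theorem with x = y = 1: Σ C(9,i) = (1+1)^9 = 2^9 = 512. The statement holds.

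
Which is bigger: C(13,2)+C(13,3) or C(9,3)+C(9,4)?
C(13,2)+C(13,3)

Solution: First=364, Second=210.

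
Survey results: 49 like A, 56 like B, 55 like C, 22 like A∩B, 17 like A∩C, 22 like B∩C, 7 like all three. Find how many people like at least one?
106
|A∪B∪C| = 49+56+55-22-17-22+7 = 106.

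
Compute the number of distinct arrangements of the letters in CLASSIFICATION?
1,816,214,400
Word has 14 letters (C=2, L=1, A=2, S=2, I=3, F=1, T=1, O=1, N=1). Arrangements: 14!/Π(k!) = 1,816,214,400.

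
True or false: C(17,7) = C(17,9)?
False

C(17,7) = 19,448 but C(17,9) = 24,310; symmetry gives C(17,7) = C(17,10), not C(17,9).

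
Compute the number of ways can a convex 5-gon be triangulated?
5

Solution: Using the Catalan number formula: C_n = C(2n, n) / (n+1)
C_3 = C(6, 3) / (3+1)
     = 20 / 4
     = 5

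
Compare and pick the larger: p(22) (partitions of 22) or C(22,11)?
C(22,11)
Pentagonal recurrence p(n) = p(n−1) + p(n−2) − p(n−5) − p(n−7) + …: p(22) = p(21) + p(20) − p(17) − p(15) + p(10) + p(7) − p(0) = 792 + 627 − 297 − 176 + 42 + 15 − 1 = 1,002; C(22,11) = 705,432.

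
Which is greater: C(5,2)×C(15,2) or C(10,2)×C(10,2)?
C(5,2)×C(15,2)=1,050, C(10,2)×C(10,2)=2,025.
Final answer: C(10,2)×C(10,2)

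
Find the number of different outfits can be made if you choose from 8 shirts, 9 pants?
72

Solution: By the multiplication principle: 8 × 9 = 72.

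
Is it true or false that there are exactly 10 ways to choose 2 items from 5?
True
C(5,2) = 10.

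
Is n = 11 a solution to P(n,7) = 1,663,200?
Yes
P(11,7) = 11·10·9·8·7·6·5 = 1,663,200, which equals 1,663,200.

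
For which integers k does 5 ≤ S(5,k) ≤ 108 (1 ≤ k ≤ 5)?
S(5,1)=1; S(5,2)=15; S(5,3)=25; S(5,4)=10; S(5,5)=1. So valid k = 2, 3, 4.

Answer: 2, 3, 4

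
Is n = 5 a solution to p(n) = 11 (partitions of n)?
No

Explanation: Pentagonal recurrence p(n) = p(n−1) + p(n−2) − p(n−5) − p(n−7) + …: p(5) = p(4) + p(3) − p(0) = 5 + 3 − 1 = 7, which does not equal 11.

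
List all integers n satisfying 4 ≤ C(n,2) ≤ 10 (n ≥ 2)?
4, 5

C(3,2)=3; C(4,2)=6; C(5,2)=10; C(6,2)=15. So valid n = 4, 5.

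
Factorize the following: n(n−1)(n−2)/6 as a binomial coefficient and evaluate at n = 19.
C(n,3); C(19,3) = 969

n(n−1)(n−2)/6 = n!/(3!(n−3)!) = C(n,3). At n = 19: C(19,3) = 969.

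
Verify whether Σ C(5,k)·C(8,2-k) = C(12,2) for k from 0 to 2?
Vandermonde's identity gives C(13,2) = 78; RHS C(12,2) = 66.

Answer: False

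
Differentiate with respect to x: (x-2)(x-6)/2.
(2x - 8)/2

Reasoning: d/dx[(x-2)(x-6)] = (x-6) + (x-2) = 2x - 8. Dividing by 2 gives (2x - 8)/2.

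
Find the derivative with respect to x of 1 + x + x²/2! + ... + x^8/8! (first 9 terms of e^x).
1 + x + x²/2! + ... + x^7/7!

Differentiating term by term gives the first 8 terms of e^x.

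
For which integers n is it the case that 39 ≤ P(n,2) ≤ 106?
7, 8, 9, 10
P(6,2)=30; P(7,2)=42; P(8,2)=56; P(9,2)=72; P(10,2)=90; P(11,2)=110. So valid n = 7, 8, 9, 10.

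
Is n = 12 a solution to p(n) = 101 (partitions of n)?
No
Pentagonal recurrence p(n) = p(n−1) + p(n−2) − p(n−5) − p(n−7) + …: p(12) = p(11) + p(10) − p(7) − p(5) + p(0) = 56 + 42 − 15 − 7 + 1 = 77, which does not equal 101.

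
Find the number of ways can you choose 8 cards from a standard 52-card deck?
752,538,150

Explanation: C(52,8) = 752,538,150.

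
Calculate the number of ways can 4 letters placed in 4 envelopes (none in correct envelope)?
9
Using D(n) = (n-1)[D(n-1) + D(n-2)]:
D(4) = (4-1) × [D(3) + D(2)]
      = 3 × [2 + 1]
      = 3 × 3
      = 9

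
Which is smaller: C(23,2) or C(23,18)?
C(23,2)

C(23,2)=253, C(23,18)=33,649.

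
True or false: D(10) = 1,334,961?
True

Reasoning: Derangements of 10 elements: D(10) = (10-1)·[D(9) + D(8)] = 9·[133,496 + 14,833] = 1,334,961.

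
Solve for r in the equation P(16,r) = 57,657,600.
7

Solution: P(16,r) = 16·15·…·(16−r+1), a product of r factors. Multiplying down from 16: 16 = 16; 16·15 = 240; 16·15·14 = 3,360; 16·15·14·13 = 43,680; 16·15·14·13·12 = 524,160; 16·15·14·13·12·11 = 5,765,760; 16·15·14·13·12·11·10 = 57,657,600 ✓ (7 factors). So r = 7.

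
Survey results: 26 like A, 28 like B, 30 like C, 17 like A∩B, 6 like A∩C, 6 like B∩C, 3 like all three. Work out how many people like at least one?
58

Reasoning: |A∪B∪C| = 26+28+30-17-6-6+3 = 58.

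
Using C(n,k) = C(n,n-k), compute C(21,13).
203,490

Working:
C(21,13) = C(21,8) = 203,490.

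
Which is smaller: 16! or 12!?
12!

16!=20,922,789,888,000, 12!=479,001,600. 16! > 12!.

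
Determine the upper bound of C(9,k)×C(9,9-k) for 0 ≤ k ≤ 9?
C(9,k)·C(9,9-k) = C(9,k)², maximised at the centre k = 4: C(9,4)² = 15,876.

Answer: 15,876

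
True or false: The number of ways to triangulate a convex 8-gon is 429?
False

Working:
Triangulations of a convex 8-gon are counted by the Catalan number C_6: C_6 = C(12,6)/(6+1) = 924/7 = 132.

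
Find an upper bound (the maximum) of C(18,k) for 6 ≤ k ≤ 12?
48,620

Reasoning: C(18,k) is maximised at the centre of the row: C(18,9) = 48,620.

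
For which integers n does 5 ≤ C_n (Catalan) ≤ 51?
3, 4, 5

Solution: C_2=2; C_3=5; C_4=14; C_5=42; C_6=132. So valid n = 3, 4, 5.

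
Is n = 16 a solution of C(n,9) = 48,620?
No
C(16,9) = 16·15·14·13·12·11·10·9·8/9! = 4,151,347,200/362,880 = 11,440, which does not equal 48,620.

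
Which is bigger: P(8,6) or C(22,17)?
C(22,17)
P(8,6)=20,160, C(22,17)=26,334.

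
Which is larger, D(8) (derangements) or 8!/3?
D(8)

Explanation: D(8) = (8-1)·[D(7) + D(6)] = 7·[1,854 + 265] = 14,833; 8!/3 = 40,320/3 = 13,440.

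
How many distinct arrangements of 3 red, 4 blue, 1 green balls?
Multinomial: 8!/(3! × 4! × 1!) = 280.
Final answer: 280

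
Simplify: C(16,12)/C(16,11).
C(n,k+1)/C(n,k) = (n−k)/(k+1). Here (16−11)/(11+1) = 5/12 = 5/12.

Answer: 5/12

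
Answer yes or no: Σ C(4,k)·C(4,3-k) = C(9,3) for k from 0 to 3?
Vandermonde's identity gives C(8,3) = 56; RHS C(9,3) = 84.
Final answer: No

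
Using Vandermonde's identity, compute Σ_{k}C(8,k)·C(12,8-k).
125,970

Reasoning: = C(8+12,8) = C(20,8) = 125,970.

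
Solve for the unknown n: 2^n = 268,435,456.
28
268,435,456 = 1,024 × 1,024 × 256 = 2^10 × 2^10 × 2^8 = 2^28, so n = 28.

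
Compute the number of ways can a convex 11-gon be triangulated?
4,862

Explanation: Using the Catalan number formula: C_n = C(2n, n) / (n+1)
C_9 = C(18, 9) / (9+1)
     = 48620 / 10
     = 4,862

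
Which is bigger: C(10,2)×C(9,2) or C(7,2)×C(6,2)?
C(10,2)×C(9,2)

Working:
C(10,2)×C(9,2)=1,620, C(7,2)×C(6,2)=315.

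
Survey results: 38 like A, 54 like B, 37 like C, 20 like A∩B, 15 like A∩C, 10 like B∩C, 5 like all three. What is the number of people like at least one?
89

Explanation: |A∪B∪C| = 38+54+37-20-15-10+5 = 89.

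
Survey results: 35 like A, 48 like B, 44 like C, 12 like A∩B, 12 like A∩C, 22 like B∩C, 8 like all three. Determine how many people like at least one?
89

|A∪B∪C| = 35+48+44-12-12-22+8 = 89.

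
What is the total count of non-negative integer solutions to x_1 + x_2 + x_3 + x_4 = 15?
C(15+4-1, 4-1) = 816.
Final answer: 816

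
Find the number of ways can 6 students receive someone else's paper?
Using D(n) = (n-1)[D(n-1) + D(n-2)]:
D(6) = (6-1) × [D(5) + D(4)]
      = 5 × [44 + 9]
      = 5 × 53
      = 265

Answer: 265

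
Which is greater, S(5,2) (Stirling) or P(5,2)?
P(5,2)

Reasoning: S(5,2) = 2·S(4,2) + S(4,1) = 2·7 + 1 = 15; P(5,2) = 20.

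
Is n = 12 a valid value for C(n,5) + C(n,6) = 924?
No

Reasoning: C(12,5) + C(12,6) = 792 + 924 = 1,716, which does not equal 924.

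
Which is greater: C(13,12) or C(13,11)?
C(13,12)=13, C(13,11)=78.

Answer: C(13,11)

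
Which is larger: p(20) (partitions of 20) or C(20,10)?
C(20,10)

Reasoning: Pentagonal recurrence p(n) = p(n−1) + p(n−2) − p(n−5) − p(n−7) + …: p(20) = p(19) + p(18) − p(15) − p(13) + p(8) + p(5) = 490 + 385 − 176 − 101 + 22 + 7 = 627; C(20,10) = 184,756.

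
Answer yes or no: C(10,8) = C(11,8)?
No

LHS = C(10,8) = 45; RHS = C(11,8) = 165. 45 ≠ 165, so the statement does not hold.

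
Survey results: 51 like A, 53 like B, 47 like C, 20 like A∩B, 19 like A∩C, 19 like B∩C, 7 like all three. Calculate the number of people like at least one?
100

Solution: |A∪B∪C| = 51+53+47-20-19-19+7 = 100.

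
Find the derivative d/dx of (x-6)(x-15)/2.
(2x - 21)/2

d/dx[(x-6)(x-15)] = (x-15) + (x-6) = 2x - 21. Dividing by 2 gives (2x - 21)/2.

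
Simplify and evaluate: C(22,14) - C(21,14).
203,490

C(22,14) - C(21,14) = C(21,13) = 203,490.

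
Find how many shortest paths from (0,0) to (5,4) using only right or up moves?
Choose 5 rights from 9 moves: C(9,5) = 126.
Final answer: 126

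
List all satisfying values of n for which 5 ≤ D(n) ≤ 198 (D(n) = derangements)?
Using D(n) = (n−1)[D(n−1) + D(n−2)] with D(1)=0, D(2)=1: D(3)=2; D(4)=9; D(5)=44; D(6)=265. So valid n = 4, 5.
Final answer: 4, 5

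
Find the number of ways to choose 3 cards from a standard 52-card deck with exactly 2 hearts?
3,042

Working:
13 hearts and 39 non-hearts: C(13,2) × C(39,1) = 78 × 39 = 3,042.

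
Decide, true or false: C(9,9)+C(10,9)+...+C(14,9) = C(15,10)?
True

Working:
Hockey stick identity gives Σ = C(15,10) = 3,003; RHS C(15,10) = 3,003.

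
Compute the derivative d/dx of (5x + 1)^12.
60(5x + 1)^11

Chain rule: 12(5x+1)^{11} × 5 = 60(5x+1)^{11}.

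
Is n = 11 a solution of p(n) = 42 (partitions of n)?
No

Reasoning: Pentagonal recurrence p(n) = p(n−1) + p(n−2) − p(n−5) − p(n−7) + …: p(11) = p(10) + p(9) − p(6) − p(4) = 42 + 30 − 11 − 5 = 56, which does not equal 42.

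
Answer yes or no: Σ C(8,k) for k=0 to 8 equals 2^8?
Yes

Binomial theorem: Σ C(8,k) = (1+1)^8 = 2^8 = 256; RHS 2^8 = 256.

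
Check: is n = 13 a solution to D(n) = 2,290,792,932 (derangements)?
Yes
D(13) = (13-1)·[D(12) + D(11)] = 12·[176,214,841 + 14,684,570] = 2,290,792,932, which equals 2,290,792,932.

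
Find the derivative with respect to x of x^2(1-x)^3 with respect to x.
2x^1(1-x)^3 - 3x^2(1-x)^2

Product rule: 2x^{1}(1-x)^{3} + x^2·(-3)(1-x)^{2}.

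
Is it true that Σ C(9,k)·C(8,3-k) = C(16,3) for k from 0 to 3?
False

Explanation: Vandermonde's identity gives C(17,3) = 680; RHS C(16,3) = 560.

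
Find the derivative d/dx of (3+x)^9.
9(3+x)^8
Using the power rule: d/dx (3+x)^9 = 9(3+x)^{8}.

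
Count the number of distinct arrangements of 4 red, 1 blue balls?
5
Multinomial: 5!/(4! × 1!) = 5.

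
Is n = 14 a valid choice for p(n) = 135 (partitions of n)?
Yes

Solution: Pentagonal recurrence p(n) = p(n−1) + p(n−2) − p(n−5) − p(n−7) + …: p(14) = p(13) + p(12) − p(9) − p(7) + p(2) = 101 + 77 − 30 − 15 + 2 = 135, which equals 135.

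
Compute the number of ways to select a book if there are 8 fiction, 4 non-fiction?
12

Solution: By the addition principle: 8 + 4 = 12.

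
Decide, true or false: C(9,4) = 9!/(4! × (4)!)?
The correct denominator is 4!×5!, giving C(9,4) = 126; the stated RHS is 9!/(4!×4!) = 630 ≠ 126, so the statement does not hold.

Answer: False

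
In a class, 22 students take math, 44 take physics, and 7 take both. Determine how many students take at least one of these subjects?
59

Solution: |A∪B| = |A|+|B|-|A∩B| = 22+44-7 = 59.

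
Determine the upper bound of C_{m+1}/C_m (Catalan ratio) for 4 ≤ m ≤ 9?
38/11

Solution: C_{m+1}/C_m = 2(2m+1)/(m+2), which increases with m. Maximum at m = 9: 2·19/11 = 38/11.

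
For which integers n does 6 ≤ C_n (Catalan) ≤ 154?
C_3=5; C_4=14; C_5=42; C_6=132; C_7=429. So valid n = 4, 5, 6.
Final answer: 4, 5, 6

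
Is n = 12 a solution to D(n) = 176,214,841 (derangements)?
Yes

Working:
D(12) = (12-1)·[D(11) + D(10)] = 11·[14,684,570 + 1,334,961] = 176,214,841, which equals 176,214,841.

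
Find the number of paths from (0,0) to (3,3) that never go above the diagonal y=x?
5
Counted by the Catalan number C_3: C_3 = C(6,3)/(3+1) = 20/4 = 5.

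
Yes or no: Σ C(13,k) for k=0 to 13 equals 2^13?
Yes

Reasoning: Binomial theorem: Σ C(13,k) = (1+1)^13 = 2^13 = 8,192; RHS 2^13 = 8,192.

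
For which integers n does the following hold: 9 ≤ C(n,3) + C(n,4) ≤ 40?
5, 6

Solution: C(4,3)+C(4,4)=5; C(5,3)+C(5,4)=15; C(6,3)+C(6,4)=35; C(7,3)+C(7,4)=70. So valid n = 5, 6.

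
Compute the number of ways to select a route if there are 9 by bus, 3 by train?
By the addition principle: 9 + 3 = 12.
Final answer: 12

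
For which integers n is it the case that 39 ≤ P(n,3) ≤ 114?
5

Explanation: P(4,3)=24; P(5,3)=60; P(6,3)=120. So valid n = 5.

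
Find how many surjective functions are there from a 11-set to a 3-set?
Onto functions = 3! × S(11,3)
First compute S(11,3) via recurrence:
Using the Stirling recurrence: S(n,k) = k·S(n-1,k) + S(n-1,k-1)
S(11,3) = 3·S(10,3) + S(10,2)
         = 3·9330 + 511
         = 27990 + 511
         = 28,501
Then: 6 × 28501 = 171,006
Final answer: 171,006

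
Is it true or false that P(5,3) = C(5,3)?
False

P(5,3) = 60 but C(5,3) = 10; they differ by a factor of 3! = 6, so the statement does not hold.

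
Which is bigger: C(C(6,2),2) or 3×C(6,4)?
C(C(6,2),2)
C(C(6,2),2)=105, 3×C(6,4)=45.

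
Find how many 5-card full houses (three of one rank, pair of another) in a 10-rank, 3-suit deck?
270

Reasoning: Triple rank: 10. Triple suits: C(3,3)=1. Pair rank: 9. Pair suits: C(3,2)=3. Total: 270.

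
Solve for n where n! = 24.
4
n! is strictly increasing. 2! = 2, 3! = 6, 4! = 24 ✓. So n = 4.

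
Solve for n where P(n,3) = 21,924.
29

Working:
P(n,3) = n(n−1)(n−2) is increasing in n; n(n−1)(n−2) ≈ (n−1)^3 = 21,924 gives n ≈ 29.0. Check: P(27,3) = 17,550, P(28,3) = 19,656, P(29,3) = 21,924 ✓. So n = 29.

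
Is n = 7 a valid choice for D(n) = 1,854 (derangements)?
Yes

Solution: D(7) = (7-1)·[D(6) + D(5)] = 6·[265 + 44] = 1,854, which equals 1,854.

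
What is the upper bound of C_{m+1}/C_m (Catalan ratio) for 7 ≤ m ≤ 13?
18/5

C_{m+1}/C_m = 2(2m+1)/(m+2), which increases with m. Maximum at m = 13: 2·27/15 = 18/5.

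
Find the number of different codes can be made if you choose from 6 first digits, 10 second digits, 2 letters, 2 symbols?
240

Reasoning: By the multiplication principle: 6 × 10 × 2 × 2 = 240.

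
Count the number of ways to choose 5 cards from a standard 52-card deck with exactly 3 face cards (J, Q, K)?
171,600

Solution: 12 face cards and 40 non-face cards: C(12,3) × C(40,2) = 220 × 780 = 171,600.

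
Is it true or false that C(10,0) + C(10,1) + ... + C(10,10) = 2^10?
True

Explanation: Binomial theorem with x = y = 1: Σ C(10,i) = (1+1)^10 = 2^10 = 1,024. The statement holds.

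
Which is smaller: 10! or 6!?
6!
10!=3,628,800, 6!=720. 10! > 6!.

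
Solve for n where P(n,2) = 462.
22

Solution: P(n,2) = n(n−1) is increasing in n; n(n−1) ≈ (n−0.5)^2 = 462 gives n ≈ 22.0. Check: P(20,2) = 380, P(21,2) = 420, P(22,2) = 462 ✓. So n = 22.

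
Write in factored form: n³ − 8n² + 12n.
n³ − 8n² + 12n = n(n² − 8n + 12) = n(n − 2)(n − 6).
Final answer: n(n − 2)(n − 6)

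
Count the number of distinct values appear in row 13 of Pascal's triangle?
7

Explanation: Row 13 has entries C(13,0)..C(13,13); by symmetry C(13,k)=C(13,13-k), giving 7 distinct values.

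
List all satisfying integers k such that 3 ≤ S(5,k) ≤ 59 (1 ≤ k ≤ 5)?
S(5,1)=1; S(5,2)=15; S(5,3)=25; S(5,4)=10; S(5,5)=1. So valid k = 2, 3, 4.
Final answer: 2, 3, 4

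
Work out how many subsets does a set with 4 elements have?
16
Each element can be included or excluded: 2^4 = 16.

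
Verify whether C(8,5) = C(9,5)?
LHS = C(8,5) = 56; RHS = C(9,5) = 126. 56 ≠ 126, so the statement does not hold.
Final answer: False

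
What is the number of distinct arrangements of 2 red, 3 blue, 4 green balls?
1,260

Multinomial: 9!/(2! × 3! × 4!) = 1,260.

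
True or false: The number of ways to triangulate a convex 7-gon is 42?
True

Reasoning: Triangulations of a convex 7-gon are counted by the Catalan number C_5: C_5 = C(10,5)/(5+1) = 252/6 = 42.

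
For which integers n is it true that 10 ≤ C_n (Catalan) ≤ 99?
4, 5

Reasoning: C_3=5; C_4=14; C_5=42; C_6=132. So valid n = 4, 5.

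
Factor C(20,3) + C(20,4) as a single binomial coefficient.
By Pascal's identity: C(20,3) + C(20,4) = C(21,4) = 5,985.

Answer: C(21,4)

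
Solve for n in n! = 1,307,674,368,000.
n! is strictly increasing. 13! = 6,227,020,800, 14! = 87,178,291,200, 15! = 1,307,674,368,000 ✓. So n = 15.

Answer: 15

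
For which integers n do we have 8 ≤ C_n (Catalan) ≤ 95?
4, 5

Working:
C_3=5; C_4=14; C_5=42; C_6=132. So valid n = 4, 5.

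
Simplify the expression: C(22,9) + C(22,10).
1,144,066

Working:
By Pascal's identity: C(23,10) = 1,144,066.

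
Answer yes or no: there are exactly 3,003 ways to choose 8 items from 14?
Yes
C(14,8) = 3,003.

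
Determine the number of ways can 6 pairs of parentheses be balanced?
132

Using the Catalan number formula: C_n = C(2n, n) / (n+1)
C_6 = C(12, 6) / (6+1)
     = 924 / 7
     = 132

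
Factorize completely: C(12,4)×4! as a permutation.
P(12,4)

Reasoning: C(12,4)×4! = [12!/(4!(8)!)]×4! = 12!/(8)! = P(12,4) = 11,880.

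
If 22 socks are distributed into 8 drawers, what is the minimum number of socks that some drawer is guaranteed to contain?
3

Solution: Pigeonhole: ⌈22/8⌉ = 3.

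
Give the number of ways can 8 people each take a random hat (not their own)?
14,833

Solution: Using D(n) = (n-1)[D(n-1) + D(n-2)]:
D(8) = (8-1) × [D(7) + D(6)]
      = 7 × [1854 + 265]
      = 7 × 2119
      = 14,833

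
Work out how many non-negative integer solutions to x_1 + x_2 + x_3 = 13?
C(13+3-1, 3-1) = 105.

Answer: 105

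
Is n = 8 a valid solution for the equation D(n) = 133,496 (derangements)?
No

Solution: D(8) = (8-1)·[D(7) + D(6)] = 7·[1,854 + 265] = 14,833, which does not equal 133,496.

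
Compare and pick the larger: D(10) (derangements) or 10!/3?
D(10)
D(10) = (10-1)·[D(9) + D(8)] = 9·[133,496 + 14,833] = 1,334,961; 10!/3 = 3,628,800/3 = 1,209,600.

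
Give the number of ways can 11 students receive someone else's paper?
14,684,570

Using D(n) = (n-1)[D(n-1) + D(n-2)]:
D(11) = (11-1) × [D(10) + D(9)]
      = 10 × [1334961 + 133496]
      = 10 × 1468457
      = 14,684,570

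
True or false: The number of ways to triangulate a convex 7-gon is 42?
True

Explanation: Triangulations of a convex 7-gon are counted by the Catalan number C_5: C_5 = C(10,5)/(5+1) = 252/6 = 42.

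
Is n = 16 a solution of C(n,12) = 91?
No

C(16,12) = 16·15·14·13·12·11·10·9·8·7·6·5/12! = 871,782,912,000/479,001,600 = 1,820, which does not equal 91.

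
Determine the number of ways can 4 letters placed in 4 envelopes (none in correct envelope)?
9

Working:
Using D(n) = (n-1)[D(n-1) + D(n-2)]:
D(4) = (4-1) × [D(3) + D(2)]
      = 3 × [2 + 1]
      = 3 × 3
      = 9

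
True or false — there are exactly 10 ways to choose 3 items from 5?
True

Working:
C(5,3) = 10.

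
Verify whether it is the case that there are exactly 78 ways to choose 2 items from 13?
True

C(13,2) = 78.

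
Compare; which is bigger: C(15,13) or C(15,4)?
C(15,13)=105, C(15,4)=1,365.

Answer: C(15,4)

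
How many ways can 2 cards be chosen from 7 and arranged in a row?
P(7,2) = 7!/(7-2)! = 42.
Final answer: 42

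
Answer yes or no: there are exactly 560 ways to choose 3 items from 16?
Yes

Solution: C(16,3) = 560.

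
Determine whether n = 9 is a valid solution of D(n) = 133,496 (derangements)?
Yes

Solution: D(9) = (9-1)·[D(8) + D(7)] = 8·[14,833 + 1,854] = 133,496, which equals 133,496.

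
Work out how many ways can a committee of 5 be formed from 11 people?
462

Working:
C(11,5) = 11! / (5! × (11-5)!)
         = 11! / (5! × 6!)
         = 462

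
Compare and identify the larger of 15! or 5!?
15!=1,307,674,368,000, 5!=120. 15! > 5!.

Answer: 15!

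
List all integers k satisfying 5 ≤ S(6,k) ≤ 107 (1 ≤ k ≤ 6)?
2, 3, 4, 5

Explanation: S(6,1)=1; S(6,2)=31; S(6,3)=90; S(6,4)=65; S(6,5)=15; S(6,6)=1. So valid k = 2, 3, 4, 5.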